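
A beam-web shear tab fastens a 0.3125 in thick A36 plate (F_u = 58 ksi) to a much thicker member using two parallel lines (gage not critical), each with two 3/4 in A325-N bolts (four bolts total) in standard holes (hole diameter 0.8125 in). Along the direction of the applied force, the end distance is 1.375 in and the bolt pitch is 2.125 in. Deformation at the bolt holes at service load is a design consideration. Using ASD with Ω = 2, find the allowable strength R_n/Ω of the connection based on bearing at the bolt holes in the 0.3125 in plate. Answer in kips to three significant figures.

49.6 kips

Per bolt r_n = 1.2 l_c t F_u ≤ 2.4 d t F_u; upper limit = 2.4 × 0.75 × 0.3125 × 58 = 32.62 kips.
Edge bolt: l_c = 1.375 − 0.8125/2 = 0.9688 in → 1.2 × 0.9688 × 0.3125 × 58 = 21.07 → r_n = 21.07 kips.
Interior bolts: l_c = 2.125 − 0.8125 = 1.312 in → 1.2 × 1.312 × 0.3125 × 58 = 28.55 → r_n = 28.55 kips.
R_n = 2 × 21.07 + 2 × 28.55 = 99.23 kips.
Allowable strength R_n/Ω = 99.23 / 2 = 49.6 kips.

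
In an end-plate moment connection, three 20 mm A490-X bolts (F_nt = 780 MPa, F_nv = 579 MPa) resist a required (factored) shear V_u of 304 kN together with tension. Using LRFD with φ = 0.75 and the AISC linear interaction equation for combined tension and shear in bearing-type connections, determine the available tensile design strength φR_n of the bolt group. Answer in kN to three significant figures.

A_b = π·20²/4 = 314.2 mm²; f_rv = 304 × 1000 / (3 × 314.2) = 322.6 MPa.
F'_nt = 1.3 F_nt − (F_nt / φF_nv) f_rv = 1.3·780 − (780/(0.75·579))·322.6 = 434.6 MPa, capped at F_nt → F'_nt = 434.6 MPa.
R_n = F'_nt · A_b · n = 434.6 × 314.2 × 3 / 1000 = 409.6 kN.
Design strength φR_n = 0.75 × 409.6 = 307 kN.

307 kN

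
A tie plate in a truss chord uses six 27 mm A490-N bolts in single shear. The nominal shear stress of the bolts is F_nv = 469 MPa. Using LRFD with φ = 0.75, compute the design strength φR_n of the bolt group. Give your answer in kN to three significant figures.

1210 kN

A_b = π × 27² / 4 = 572.6 mm².
R_n = F_nv · A_b · n · n_s = 469 × 572.6 × 6 × 1 / 1000 = 1611 kN.
Design strength φR_n = 0.75 × 1611 = 1210 kN.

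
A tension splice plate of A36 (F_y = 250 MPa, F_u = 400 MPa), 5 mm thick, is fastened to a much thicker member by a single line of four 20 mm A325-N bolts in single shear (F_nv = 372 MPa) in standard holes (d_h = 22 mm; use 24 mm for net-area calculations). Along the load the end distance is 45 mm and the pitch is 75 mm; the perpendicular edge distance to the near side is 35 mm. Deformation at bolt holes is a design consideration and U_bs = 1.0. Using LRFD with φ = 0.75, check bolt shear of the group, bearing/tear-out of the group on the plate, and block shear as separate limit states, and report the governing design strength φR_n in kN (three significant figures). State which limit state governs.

Bolt shear: A_b = π·20²/4 = 314.2 mm²; R_n = 372 × 314.2 × 4 × 1 / 1000 = 467.5 kN → 0.75 × 467.5 = 351 kN.
Bearing: edge l_c = 34, r_n = 81.6 kN; interior l_c = 53, r_n = 96 kN; R_n = 81.6 + 3·96 = 369.6 kN → 277 kN.
Block shear: A_gv = 1350, A_nv = 930, A_nt = 115 mm²; R_n = min(0.6F_uA_nv, 0.6F_yA_gv) + U_bs·F_u·A_nt = 248.5 kN → 186 kN.
Block shear governs: 186 kN.

186 kN (block shear governs)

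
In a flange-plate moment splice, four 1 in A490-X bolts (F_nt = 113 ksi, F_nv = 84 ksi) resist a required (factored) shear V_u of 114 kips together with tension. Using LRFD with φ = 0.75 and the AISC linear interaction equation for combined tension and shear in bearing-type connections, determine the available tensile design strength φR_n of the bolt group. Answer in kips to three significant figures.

A_b = π·1²/4 = 0.7854 in²; f_rv = 114 / (4 × 0.7854) = 36.29 ksi.
F'_nt = 1.3 F_nt − (F_nt / φF_nv) f_rv = 1.3·113 − (113/(0.75·84))·36.29 = 81.81 ksi, capped at F_nt → F'_nt = 81.81 ksi.
R_n = F'_nt · A_b · n = 81.81 × 0.7854 × 4 = 257 kips.
Design strength φR_n = 0.75 × 257 = 193 kips.

193 kips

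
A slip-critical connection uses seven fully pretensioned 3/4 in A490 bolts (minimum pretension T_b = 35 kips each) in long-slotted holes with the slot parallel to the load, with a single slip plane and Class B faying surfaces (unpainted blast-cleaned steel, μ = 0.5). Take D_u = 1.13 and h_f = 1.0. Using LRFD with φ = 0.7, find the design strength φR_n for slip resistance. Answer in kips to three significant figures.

R_n = μ · D_u · h_f · T_b · n_s · n_b = 0.5 × 1.13 × 1.0 × 35 × 1 × 7 = 138.4 kips.
Design strength φR_n = 0.7 × 138.4 = 96.9 kips.

96.9 kips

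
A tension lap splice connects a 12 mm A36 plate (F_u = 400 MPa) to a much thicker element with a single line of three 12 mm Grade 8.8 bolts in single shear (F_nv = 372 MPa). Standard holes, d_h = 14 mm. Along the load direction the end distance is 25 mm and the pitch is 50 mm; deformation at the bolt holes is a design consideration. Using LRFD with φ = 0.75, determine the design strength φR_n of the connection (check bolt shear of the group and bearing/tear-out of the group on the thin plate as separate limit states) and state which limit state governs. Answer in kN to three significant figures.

Bolt shear: A_b = π·12²/4 = 113.1 mm²; R_n = 372 × 113.1 × 3 × 1 / 1000 = 126.2 kN → 0.75 × 126.2 = 94.7 kN.
Bearing (1.2 l_c t F_u ≤ 2.4 d t F_u): upper limit = 2.4·12·12·400 / 1000 = 138.2 kN.
  Edge l_c = 25 − 14/2 = 18 → r_n = 103.7 kN; interior l_c = 50 − 14 = 36 → r_n = 138.2 kN.
  R_n,bearing = 1·103.7 + 2·138.2 = 380.2 kN → 0.75 × 380.2 = 285 kN.
Bolt shear governs: 94.7 kN.

94.7 kN (bolt shear governs)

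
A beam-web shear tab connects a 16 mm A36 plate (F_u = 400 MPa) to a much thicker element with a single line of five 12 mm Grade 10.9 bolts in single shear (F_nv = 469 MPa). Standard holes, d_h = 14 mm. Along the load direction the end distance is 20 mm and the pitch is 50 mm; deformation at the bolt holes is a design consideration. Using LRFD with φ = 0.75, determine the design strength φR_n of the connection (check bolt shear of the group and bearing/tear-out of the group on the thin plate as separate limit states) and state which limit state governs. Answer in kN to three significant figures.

Bolt shear: A_b = π·12²/4 = 113.1 mm²; R_n = 469 × 113.1 × 5 × 1 / 1000 = 265.2 kN → 0.75 × 265.2 = 199 kN.
Bearing (1.2 l_c t F_u ≤ 2.4 d t F_u): upper limit = 2.4·12·16·400 / 1000 = 184.3 kN.
  Edge l_c = 20 − 14/2 = 13 → r_n = 99.84 kN; interior l_c = 50 − 14 = 36 → r_n = 184.3 kN.
  R_n,bearing = 1·99.84 + 4·184.3 = 837.1 kN → 0.75 × 837.1 = 628 kN.
Bolt shear governs: 199 kN.

199 kN (bolt shear governs)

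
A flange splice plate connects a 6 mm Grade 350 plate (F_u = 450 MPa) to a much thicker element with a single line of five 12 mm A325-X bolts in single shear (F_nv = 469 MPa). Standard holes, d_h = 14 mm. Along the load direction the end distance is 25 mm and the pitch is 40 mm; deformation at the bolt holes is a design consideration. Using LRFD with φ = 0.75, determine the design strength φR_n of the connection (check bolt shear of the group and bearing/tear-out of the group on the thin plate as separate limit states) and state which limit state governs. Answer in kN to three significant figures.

Bolt shear: A_b = π·12²/4 = 113.1 mm²; R_n = 469 × 113.1 × 5 × 1 / 1000 = 265.2 kN → 0.75 × 265.2 = 199 kN.
Bearing (1.2 l_c t F_u ≤ 2.4 d t F_u): upper limit = 2.4·12·6·450 / 1000 = 77.76 kN.
  Edge l_c = 25 − 14/2 = 18 → r_n = 58.32 kN; interior l_c = 40 − 14 = 26 → r_n = 77.76 kN.
  R_n,bearing = 1·58.32 + 4·77.76 = 369.4 kN → 0.75 × 369.4 = 277 kN.
Bolt shear governs: 199 kN.

199 kN (bolt shear governs)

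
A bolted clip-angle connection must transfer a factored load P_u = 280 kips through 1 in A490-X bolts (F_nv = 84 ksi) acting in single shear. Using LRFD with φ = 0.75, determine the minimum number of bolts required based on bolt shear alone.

A_b = π·1²/4 = 0.7854 in².
Per-bolt design strength φR_n = 0.75 × 84 × 0.7854 × 1 = 49.48 kips.
n ≥ 280 / 49.48 = 5.659 → use 6 bolts.

6 bolts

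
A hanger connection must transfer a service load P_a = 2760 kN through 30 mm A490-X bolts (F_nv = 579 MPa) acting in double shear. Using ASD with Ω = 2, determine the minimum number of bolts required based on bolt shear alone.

A_b = π·30²/4 = 706.9 mm².
Per-bolt allowable strength R_n/Ω = 579 × 706.9 × 2 / 1000 / 2 = 409.3 kN.
n ≥ 2760 / 409.3 = 6.744 → use 7 bolts.

7 bolts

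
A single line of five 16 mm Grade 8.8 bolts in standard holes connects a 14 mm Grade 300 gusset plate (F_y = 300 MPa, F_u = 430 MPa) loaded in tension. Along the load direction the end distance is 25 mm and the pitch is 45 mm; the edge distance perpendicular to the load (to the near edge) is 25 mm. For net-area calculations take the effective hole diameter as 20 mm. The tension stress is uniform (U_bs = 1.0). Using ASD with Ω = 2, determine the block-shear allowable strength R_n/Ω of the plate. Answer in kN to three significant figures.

253 kN

Shear plane L_v = 25 + 4·45 = 205 mm; A_gv = 205 × 14 = 2870 mm².
A_nv = (205 − 4.5·20) × 14 = 1610 mm².
A_nt = (25 − 0.5·20) × 14 = 210 mm².
0.6 F_u A_nv = 415.4 kN; 0.6 F_y A_gv = 516.6 kN → shear rupture governs the shear term.
R_n = 415.4 + 1.0 × 430 × 210 / 1000 = 505.7 kN.
Allowable strength R_n/Ω = 505.7 / 2 = 253 kN.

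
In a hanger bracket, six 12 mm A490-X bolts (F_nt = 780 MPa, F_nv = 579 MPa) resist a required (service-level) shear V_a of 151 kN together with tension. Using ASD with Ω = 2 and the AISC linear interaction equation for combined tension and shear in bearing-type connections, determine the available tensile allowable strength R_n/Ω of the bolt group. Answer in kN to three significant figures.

141 kN

A_b = π·12²/4 = 113.1 mm²; f_rv = 151 × 1000 / (6 × 113.1) = 222.5 MPa.
F'_nt = 1.3 F_nt − (Ω F_nt / F_nv) f_rv = 1.3·780 − (2·780/579)·222.5 = 414.5 MPa, capped at F_nt → F'_nt = 414.5 MPa.
R_n = F'_nt · A_b · n = 414.5 × 113.1 × 6 / 1000 = 281.2 kN.
Allowable strength R_n/Ω = 281.2 / 2 = 141 kN.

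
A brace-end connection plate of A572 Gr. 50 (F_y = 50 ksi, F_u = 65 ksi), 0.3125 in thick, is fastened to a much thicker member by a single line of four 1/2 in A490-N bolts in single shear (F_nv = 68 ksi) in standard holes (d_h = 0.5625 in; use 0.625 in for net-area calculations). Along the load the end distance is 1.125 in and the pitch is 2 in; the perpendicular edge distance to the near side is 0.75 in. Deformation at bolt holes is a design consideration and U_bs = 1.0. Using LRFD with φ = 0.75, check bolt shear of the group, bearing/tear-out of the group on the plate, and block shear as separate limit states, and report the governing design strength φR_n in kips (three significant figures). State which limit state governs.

40.1 kips (bolt shear governs)

Bolt shear: A_b = π·0.5²/4 = 0.1963 in²; R_n = 68 × 0.1963 × 4 × 1 = 53.41 kips → 0.75 × 53.41 = 40.1 kips.
Bearing: edge l_c = 0.8438, r_n = 20.57 kips; interior l_c = 1.438, r_n = 24.38 kips; R_n = 20.57 + 3·24.38 = 93.69 kips → 70.3 kips.
Block shear: A_gv = 2.227, A_nv = 1.543, A_nt = 0.1367 in²; R_n = min(0.6F_uA_nv, 0.6F_yA_gv) + U_bs·F_u·A_nt = 69.06 kips → 51.8 kips.
Bolt shear governs: 40.1 kips.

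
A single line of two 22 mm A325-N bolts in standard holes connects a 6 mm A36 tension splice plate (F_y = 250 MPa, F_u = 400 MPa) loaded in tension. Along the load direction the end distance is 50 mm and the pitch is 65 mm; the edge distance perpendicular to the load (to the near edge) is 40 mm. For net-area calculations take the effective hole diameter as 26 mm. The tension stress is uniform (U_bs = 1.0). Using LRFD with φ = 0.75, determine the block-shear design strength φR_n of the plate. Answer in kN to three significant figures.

Shear plane L_v = 50 + 1·65 = 115 mm; A_gv = 115 × 6 = 690 mm².
A_nv = (115 − 1.5·26) × 6 = 456 mm².
A_nt = (40 − 0.5·26) × 6 = 162 mm².
0.6 F_u A_nv = 109.4 kN; 0.6 F_y A_gv = 103.5 kN → shear yielding governs the shear term.
R_n = 103.5 + 1.0 × 400 × 162 / 1000 = 168.3 kN.
Design strength φR_n = 0.75 × 168.3 = 126 kN.

126 kN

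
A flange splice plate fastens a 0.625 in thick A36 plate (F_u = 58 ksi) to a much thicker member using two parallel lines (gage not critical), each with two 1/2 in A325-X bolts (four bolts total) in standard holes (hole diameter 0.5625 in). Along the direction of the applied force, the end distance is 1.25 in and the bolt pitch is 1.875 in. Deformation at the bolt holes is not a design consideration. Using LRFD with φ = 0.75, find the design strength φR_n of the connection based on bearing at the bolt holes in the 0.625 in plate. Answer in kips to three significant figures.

161 kips

Per bolt r_n = 1.5 l_c t F_u ≤ 3.0 d t F_u; upper limit = 3.0 × 0.5 × 0.625 × 58 = 54.38 kips.
Edge bolt: l_c = 1.25 − 0.5625/2 = 0.9688 in → 1.5 × 0.9688 × 0.625 × 58 = 52.68 → r_n = 52.68 kips.
Interior bolts: l_c = 1.875 − 0.5625 = 1.312 in → 1.5 × 1.312 × 0.625 × 58 = 71.37 → r_n = 54.38 kips.
R_n = 2 × 52.68 + 2 × 54.38 = 214.1 kips.
Design strength φR_n = 0.75 × 214.1 = 161 kips.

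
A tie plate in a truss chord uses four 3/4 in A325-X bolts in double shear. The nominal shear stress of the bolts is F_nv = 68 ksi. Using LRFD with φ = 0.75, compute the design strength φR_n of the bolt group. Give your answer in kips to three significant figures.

180 kips

A_b = π × 0.75² / 4 = 0.4418 in².
R_n = F_nv · A_b · n · n_s = 68 × 0.4418 × 4 × 2 = 240.3 kips.
Design strength φR_n = 0.75 × 240.3 = 180 kips.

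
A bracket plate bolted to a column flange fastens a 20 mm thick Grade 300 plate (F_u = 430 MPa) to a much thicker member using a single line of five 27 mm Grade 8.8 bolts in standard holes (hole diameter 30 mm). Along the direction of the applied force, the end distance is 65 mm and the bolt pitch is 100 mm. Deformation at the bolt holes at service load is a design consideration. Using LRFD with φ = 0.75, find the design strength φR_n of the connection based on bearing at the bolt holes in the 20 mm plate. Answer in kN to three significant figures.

Per bolt r_n = 1.2 l_c t F_u ≤ 2.4 d t F_u; upper limit = 2.4 × 27 × 20 × 430 / 1000 = 557.3 kN.
Edge bolt: l_c = 65 − 30/2 = 50 mm → 1.2 × 50 × 20 × 430 / 1000 = 516 → r_n = 516 kN.
Interior bolts: l_c = 100 − 30 = 70 mm → 1.2 × 70 × 20 × 430 / 1000 = 722.4 → r_n = 557.3 kN.
R_n = 1 × 516 + 4 × 557.3 = 2745 kN.
Design strength φR_n = 0.75 × 2745 = 2060 kN.

2060 kN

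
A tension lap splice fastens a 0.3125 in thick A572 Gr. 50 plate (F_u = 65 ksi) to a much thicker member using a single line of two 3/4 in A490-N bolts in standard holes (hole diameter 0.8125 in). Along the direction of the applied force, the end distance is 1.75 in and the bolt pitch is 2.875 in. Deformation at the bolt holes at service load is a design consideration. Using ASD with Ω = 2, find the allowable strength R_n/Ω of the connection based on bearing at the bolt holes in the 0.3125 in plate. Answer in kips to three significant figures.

34.7 kips

Per bolt r_n = 1.2 l_c t F_u ≤ 2.4 d t F_u; upper limit = 2.4 × 0.75 × 0.3125 × 65 = 36.56 kips.
Edge bolt: l_c = 1.75 − 0.8125/2 = 1.344 in → 1.2 × 1.344 × 0.3125 × 65 = 32.75 → r_n = 32.75 kips.
Interior bolts: l_c = 2.875 − 0.8125 = 2.062 in → 1.2 × 2.062 × 0.3125 × 65 = 50.27 → r_n = 36.56 kips.
R_n = 1 × 32.75 + 1 × 36.56 = 69.32 kips.
Allowable strength R_n/Ω = 69.32 / 2 = 34.7 kips.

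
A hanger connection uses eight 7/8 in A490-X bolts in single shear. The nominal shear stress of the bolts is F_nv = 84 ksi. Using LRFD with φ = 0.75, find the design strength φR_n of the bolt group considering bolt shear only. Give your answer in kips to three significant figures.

303 kips

A_b = π × 0.875² / 4 = 0.6013 in².
R_n = F_nv · A_b · n · n_s = 84 × 0.6013 × 8 × 1 = 404.1 kips.
Design strength φR_n = 0.75 × 404.1 = 303 kips.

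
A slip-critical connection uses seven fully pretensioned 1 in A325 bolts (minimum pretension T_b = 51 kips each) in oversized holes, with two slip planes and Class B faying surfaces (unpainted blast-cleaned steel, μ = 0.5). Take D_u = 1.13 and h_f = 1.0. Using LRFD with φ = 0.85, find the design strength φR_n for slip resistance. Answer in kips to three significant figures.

343 kips

R_n = μ · D_u · h_f · T_b · n_s · n_b = 0.5 × 1.13 × 1.0 × 51 × 2 × 7 = 403.4 kips.
Design strength φR_n = 0.85 × 403.4 = 343 kips.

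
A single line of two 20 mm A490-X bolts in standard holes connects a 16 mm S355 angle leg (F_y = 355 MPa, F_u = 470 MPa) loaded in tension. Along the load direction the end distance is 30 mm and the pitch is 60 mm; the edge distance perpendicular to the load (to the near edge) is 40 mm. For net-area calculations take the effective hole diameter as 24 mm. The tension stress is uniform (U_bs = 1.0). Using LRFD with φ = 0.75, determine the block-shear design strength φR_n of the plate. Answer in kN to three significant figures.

341 kN

Shear plane L_v = 30 + 1·60 = 90 mm; A_gv = 90 × 16 = 1440 mm².
A_nv = (90 − 1.5·24) × 16 = 864 mm².
A_nt = (40 − 0.5·24) × 16 = 448 mm².
0.6 F_u A_nv = 243.6 kN; 0.6 F_y A_gv = 306.7 kN → shear rupture governs the shear term.
R_n = 243.6 + 1.0 × 470 × 448 / 1000 = 454.2 kN.
Design strength φR_n = 0.75 × 454.2 = 341 kN.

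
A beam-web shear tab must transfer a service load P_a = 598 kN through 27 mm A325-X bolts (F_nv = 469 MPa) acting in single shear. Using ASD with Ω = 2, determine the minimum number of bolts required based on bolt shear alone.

A_b = π·27²/4 = 572.6 mm².
Per-bolt allowable strength R_n/Ω = 469 × 572.6 × 1 / 1000 / 2 = 134.3 kN.
n ≥ 598 / 134.3 = 4.454 → use 5 bolts.

5 bolts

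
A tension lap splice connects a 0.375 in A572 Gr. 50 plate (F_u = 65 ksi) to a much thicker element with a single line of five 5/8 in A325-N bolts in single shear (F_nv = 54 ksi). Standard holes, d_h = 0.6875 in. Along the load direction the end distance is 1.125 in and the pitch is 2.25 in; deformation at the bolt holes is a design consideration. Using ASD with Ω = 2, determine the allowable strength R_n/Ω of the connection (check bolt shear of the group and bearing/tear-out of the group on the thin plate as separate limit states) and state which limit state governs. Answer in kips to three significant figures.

41.4 kips (bolt shear governs)

Bolt shear: A_b = π·0.625²/4 = 0.3068 in²; R_n = 54 × 0.3068 × 5 × 1 = 82.83 kips → 82.83 / 2 = 41.4 kips.
Bearing (1.2 l_c t F_u ≤ 2.4 d t F_u): upper limit = 2.4·0.625·0.375·65 = 36.56 kips.
  Edge l_c = 1.125 − 0.6875/2 = 0.7812 → r_n = 22.85 kips; interior l_c = 2.25 − 0.6875 = 1.562 → r_n = 36.56 kips.
  R_n,bearing = 1·22.85 + 4·36.56 = 169.1 kips → 169.1 / 2 = 84.6 kips.
Bolt shear governs: 41.4 kips.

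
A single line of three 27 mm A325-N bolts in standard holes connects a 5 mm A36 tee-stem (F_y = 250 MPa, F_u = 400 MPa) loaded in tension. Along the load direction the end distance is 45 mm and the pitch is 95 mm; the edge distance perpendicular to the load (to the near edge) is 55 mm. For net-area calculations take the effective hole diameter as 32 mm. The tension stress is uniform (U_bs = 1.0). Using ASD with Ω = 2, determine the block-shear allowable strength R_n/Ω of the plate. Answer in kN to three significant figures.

127 kN

Shear plane L_v = 45 + 2·95 = 235 mm; A_gv = 235 × 5 = 1175 mm².
A_nv = (235 − 2.5·32) × 5 = 775 mm².
A_nt = (55 − 0.5·32) × 5 = 195 mm².
0.6 F_u A_nv = 186 kN; 0.6 F_y A_gv = 176.2 kN → shear yielding governs the shear term.
R_n = 176.2 + 1.0 × 400 × 195 / 1000 = 254.2 kN.
Allowable strength R_n/Ω = 254.2 / 2 = 127 kN.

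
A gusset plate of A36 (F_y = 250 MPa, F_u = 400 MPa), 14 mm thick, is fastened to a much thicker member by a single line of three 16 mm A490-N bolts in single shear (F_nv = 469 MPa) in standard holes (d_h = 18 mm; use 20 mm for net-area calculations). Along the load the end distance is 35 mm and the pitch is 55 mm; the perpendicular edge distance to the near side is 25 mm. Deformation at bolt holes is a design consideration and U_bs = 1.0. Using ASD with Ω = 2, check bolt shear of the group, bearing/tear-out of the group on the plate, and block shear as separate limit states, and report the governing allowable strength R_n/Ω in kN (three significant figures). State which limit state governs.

Bolt shear: A_b = π·16²/4 = 201.1 mm²; R_n = 469 × 201.1 × 3 × 1 / 1000 = 282.9 kN → 282.9 / 2 = 141 kN.
Bearing: edge l_c = 26, r_n = 174.7 kN; interior l_c = 37, r_n = 215 kN; R_n = 174.7 + 2·215 = 604.8 kN → 302 kN.
Block shear: A_gv = 2030, A_nv = 1330, A_nt = 210 mm²; R_n = min(0.6F_uA_nv, 0.6F_yA_gv) + U_bs·F_u·A_nt = 388.5 kN → 194 kN.
Bolt shear governs: 141 kN.

141 kN (bolt shear governs)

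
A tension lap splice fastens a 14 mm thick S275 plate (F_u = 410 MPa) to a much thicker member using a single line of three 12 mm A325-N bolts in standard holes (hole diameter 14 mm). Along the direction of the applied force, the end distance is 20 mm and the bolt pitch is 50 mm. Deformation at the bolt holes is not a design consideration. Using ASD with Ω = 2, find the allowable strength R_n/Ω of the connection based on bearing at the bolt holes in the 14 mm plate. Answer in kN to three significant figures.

263 kN

Per bolt r_n = 1.5 l_c t F_u ≤ 3.0 d t F_u; upper limit = 3.0 × 12 × 14 × 410 / 1000 = 206.6 kN.
Edge bolt: l_c = 20 − 14/2 = 13 mm → 1.5 × 13 × 14 × 410 / 1000 = 111.9 → r_n = 111.9 kN.
Interior bolts: l_c = 50 − 14 = 36 mm → 1.5 × 36 × 14 × 410 / 1000 = 310 → r_n = 206.6 kN.
R_n = 1 × 111.9 + 2 × 206.6 = 525.2 kN.
Allowable strength R_n/Ω = 525.2 / 2 = 263 kN.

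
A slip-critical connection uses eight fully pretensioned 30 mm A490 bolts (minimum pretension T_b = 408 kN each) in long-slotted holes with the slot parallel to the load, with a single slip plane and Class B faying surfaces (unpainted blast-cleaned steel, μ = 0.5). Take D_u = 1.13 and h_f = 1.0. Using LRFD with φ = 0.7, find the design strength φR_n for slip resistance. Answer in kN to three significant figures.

1290 kN

R_n = μ · D_u · h_f · T_b · n_s · n_b = 0.5 × 1.13 × 1.0 × 408 × 1 × 8 = 1844 kN.
Design strength φR_n = 0.7 × 1844 = 1290 kN.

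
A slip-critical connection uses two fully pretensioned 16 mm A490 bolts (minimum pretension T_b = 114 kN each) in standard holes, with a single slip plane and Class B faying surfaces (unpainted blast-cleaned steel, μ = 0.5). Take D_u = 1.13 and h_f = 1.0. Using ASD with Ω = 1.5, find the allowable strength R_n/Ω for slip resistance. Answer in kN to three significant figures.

85.9 kN

R_n = μ · D_u · h_f · T_b · n_s · n_b = 0.5 × 1.13 × 1.0 × 114 × 1 × 2 = 128.8 kN.
Allowable strength R_n/Ω = 128.8 / 1.5 = 85.9 kN.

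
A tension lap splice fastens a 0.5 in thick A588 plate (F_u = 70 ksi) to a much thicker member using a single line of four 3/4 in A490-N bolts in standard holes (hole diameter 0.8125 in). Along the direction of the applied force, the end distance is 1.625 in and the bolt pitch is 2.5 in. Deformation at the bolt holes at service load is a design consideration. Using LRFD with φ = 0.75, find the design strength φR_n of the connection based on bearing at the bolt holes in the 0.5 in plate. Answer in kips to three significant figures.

180 kips

Per bolt r_n = 1.2 l_c t F_u ≤ 2.4 d t F_u; upper limit = 2.4 × 0.75 × 0.5 × 70 = 63 kips.
Edge bolt: l_c = 1.625 − 0.8125/2 = 1.219 in → 1.2 × 1.219 × 0.5 × 70 = 51.19 → r_n = 51.19 kips.
Interior bolts: l_c = 2.5 − 0.8125 = 1.688 in → 1.2 × 1.688 × 0.5 × 70 = 70.88 → r_n = 63 kips.
R_n = 1 × 51.19 + 3 × 63 = 240.2 kips.
Design strength φR_n = 0.75 × 240.2 = 180 kips.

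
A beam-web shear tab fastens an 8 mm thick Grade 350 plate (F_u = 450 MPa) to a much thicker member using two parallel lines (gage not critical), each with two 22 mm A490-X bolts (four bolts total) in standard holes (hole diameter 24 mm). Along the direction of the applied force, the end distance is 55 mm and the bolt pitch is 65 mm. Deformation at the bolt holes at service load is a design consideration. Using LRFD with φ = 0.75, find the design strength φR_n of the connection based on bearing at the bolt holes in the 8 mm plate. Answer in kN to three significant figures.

544 kN

Per bolt r_n = 1.2 l_c t F_u ≤ 2.4 d t F_u; upper limit = 2.4 × 22 × 8 × 450 / 1000 = 190.1 kN.
Edge bolt: l_c = 55 − 24/2 = 43 mm → 1.2 × 43 × 8 × 450 / 1000 = 185.8 → r_n = 185.8 kN.
Interior bolts: l_c = 65 − 24 = 41 mm → 1.2 × 41 × 8 × 450 / 1000 = 177.1 → r_n = 177.1 kN.
R_n = 2 × 185.8 + 2 × 177.1 = 725.8 kN.
Design strength φR_n = 0.75 × 725.8 = 544 kN.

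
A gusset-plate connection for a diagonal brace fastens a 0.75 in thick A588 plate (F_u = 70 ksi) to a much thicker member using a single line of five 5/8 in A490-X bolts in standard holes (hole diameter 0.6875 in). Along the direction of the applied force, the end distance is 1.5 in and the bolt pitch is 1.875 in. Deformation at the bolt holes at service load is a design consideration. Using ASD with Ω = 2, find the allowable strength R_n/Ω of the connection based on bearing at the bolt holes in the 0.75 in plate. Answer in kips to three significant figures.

Per bolt r_n = 1.2 l_c t F_u ≤ 2.4 d t F_u; upper limit = 2.4 × 0.625 × 0.75 × 70 = 78.75 kips.
Edge bolt: l_c = 1.5 − 0.6875/2 = 1.156 in → 1.2 × 1.156 × 0.75 × 70 = 72.84 → r_n = 72.84 kips.
Interior bolts: l_c = 1.875 − 0.6875 = 1.188 in → 1.2 × 1.188 × 0.75 × 70 = 74.81 → r_n = 74.81 kips.
R_n = 1 × 72.84 + 4 × 74.81 = 372.1 kips.
Allowable strength R_n/Ω = 372.1 / 2 = 186 kips.

186 kips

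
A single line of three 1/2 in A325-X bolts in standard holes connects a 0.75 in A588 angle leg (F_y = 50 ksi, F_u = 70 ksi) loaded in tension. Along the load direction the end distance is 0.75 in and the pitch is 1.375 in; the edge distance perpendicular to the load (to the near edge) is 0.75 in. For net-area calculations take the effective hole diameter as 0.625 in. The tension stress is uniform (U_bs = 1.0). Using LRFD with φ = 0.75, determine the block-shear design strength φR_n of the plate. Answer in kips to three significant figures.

Shear plane L_v = 0.75 + 2·1.375 = 3.5 in; A_gv = 3.5 × 0.75 = 2.625 in².
A_nv = (3.5 − 2.5·0.625) × 0.75 = 1.453 in².
A_nt = (0.75 − 0.5·0.625) × 0.75 = 0.3281 in².
0.6 F_u A_nv = 61.03 kips; 0.6 F_y A_gv = 78.75 kips → shear rupture governs the shear term.
R_n = 61.03 + 1.0 × 70 × 0.3281 = 84 kips.
Design strength φR_n = 0.75 × 84 = 63 kips.

63 kips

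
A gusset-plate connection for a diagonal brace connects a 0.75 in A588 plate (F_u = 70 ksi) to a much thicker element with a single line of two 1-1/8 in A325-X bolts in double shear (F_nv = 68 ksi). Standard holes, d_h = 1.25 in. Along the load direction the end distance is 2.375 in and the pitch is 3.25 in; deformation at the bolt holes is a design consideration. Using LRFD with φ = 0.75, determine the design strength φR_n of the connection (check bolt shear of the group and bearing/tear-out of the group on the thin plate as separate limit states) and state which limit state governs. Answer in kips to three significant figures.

Bolt shear: A_b = π·1.125²/4 = 0.994 in²; R_n = 68 × 0.994 × 2 × 2 = 270.4 kips → 0.75 × 270.4 = 203 kips.
Bearing (1.2 l_c t F_u ≤ 2.4 d t F_u): upper limit = 2.4·1.125·0.75·70 = 141.8 kips.
  Edge l_c = 2.375 − 1.25/2 = 1.75 → r_n = 110.3 kips; interior l_c = 3.25 − 1.25 = 2 → r_n = 126 kips.
  R_n,bearing = 1·110.3 + 1·126 = 236.2 kips → 0.75 × 236.2 = 177 kips.
Bearing governs: 177 kips.

177 kips (bearing governs)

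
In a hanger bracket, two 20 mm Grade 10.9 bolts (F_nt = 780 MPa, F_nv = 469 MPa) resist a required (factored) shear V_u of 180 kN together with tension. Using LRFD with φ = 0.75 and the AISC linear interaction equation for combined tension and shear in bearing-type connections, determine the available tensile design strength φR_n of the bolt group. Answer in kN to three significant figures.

178 kN

A_b = π·20²/4 = 314.2 mm²; f_rv = 180 × 1000 / (2 × 314.2) = 286.5 MPa.
F'_nt = 1.3 F_nt − (F_nt / φF_nv) f_rv = 1.3·780 − (780/(0.75·469))·286.5 = 378.7 MPa, capped at F_nt → F'_nt = 378.7 MPa.
R_n = F'_nt · A_b · n = 378.7 × 314.2 × 2 / 1000 = 238 kN.
Design strength φR_n = 0.75 × 238 = 178 kN.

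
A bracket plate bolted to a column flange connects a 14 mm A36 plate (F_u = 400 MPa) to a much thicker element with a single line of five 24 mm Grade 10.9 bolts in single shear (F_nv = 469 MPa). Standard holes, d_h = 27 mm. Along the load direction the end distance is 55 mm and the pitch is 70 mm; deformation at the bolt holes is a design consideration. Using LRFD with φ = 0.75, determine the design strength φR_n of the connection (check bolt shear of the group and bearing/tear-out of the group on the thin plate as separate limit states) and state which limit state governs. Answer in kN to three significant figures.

796 kN (bolt shear governs)

Bolt shear: A_b = π·24²/4 = 452.4 mm²; R_n = 469 × 452.4 × 5 × 1 / 1000 = 1061 kN → 0.75 × 1061 = 796 kN.
Bearing (1.2 l_c t F_u ≤ 2.4 d t F_u): upper limit = 2.4·24·14·400 / 1000 = 322.6 kN.
  Edge l_c = 55 − 27/2 = 41.5 → r_n = 278.9 kN; interior l_c = 70 − 27 = 43 → r_n = 289 kN.
  R_n,bearing = 1·278.9 + 4·289 = 1435 kN → 0.75 × 1435 = 1080 kN.
Bolt shear governs: 796 kN.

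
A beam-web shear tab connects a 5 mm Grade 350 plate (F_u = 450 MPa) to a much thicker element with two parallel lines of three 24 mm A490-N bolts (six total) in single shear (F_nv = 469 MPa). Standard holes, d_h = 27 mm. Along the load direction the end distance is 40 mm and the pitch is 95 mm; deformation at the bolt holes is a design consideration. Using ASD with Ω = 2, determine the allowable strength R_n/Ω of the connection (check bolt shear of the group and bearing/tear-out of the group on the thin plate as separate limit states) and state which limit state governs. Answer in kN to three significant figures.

331 kN (bearing governs)

Bolt shear: A_b = π·24²/4 = 452.4 mm²; R_n = 469 × 452.4 × 6 × 1 / 1000 = 1273 kN → 1273 / 2 = 637 kN.
Bearing (1.2 l_c t F_u ≤ 2.4 d t F_u): upper limit = 2.4·24·5·450 / 1000 = 129.6 kN.
  Edge l_c = 40 − 27/2 = 26.5 → r_n = 71.55 kN; interior l_c = 95 − 27 = 68 → r_n = 129.6 kN.
  R_n,bearing = 2·71.55 + 4·129.6 = 661.5 kN → 661.5 / 2 = 331 kN.
Bearing governs: 331 kN.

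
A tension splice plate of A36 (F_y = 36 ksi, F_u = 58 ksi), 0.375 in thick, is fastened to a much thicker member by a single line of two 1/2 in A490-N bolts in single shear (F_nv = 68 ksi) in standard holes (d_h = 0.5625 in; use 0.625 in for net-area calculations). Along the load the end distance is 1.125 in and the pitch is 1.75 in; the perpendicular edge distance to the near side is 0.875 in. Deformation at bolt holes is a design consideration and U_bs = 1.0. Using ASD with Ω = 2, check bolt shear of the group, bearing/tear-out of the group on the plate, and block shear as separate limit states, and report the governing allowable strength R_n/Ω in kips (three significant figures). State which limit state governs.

Bolt shear: A_b = π·0.5²/4 = 0.1963 in²; R_n = 68 × 0.1963 × 2 × 1 = 26.7 kips → 26.7 / 2 = 13.4 kips.
Bearing: edge l_c = 0.8438, r_n = 22.02 kips; interior l_c = 1.188, r_n = 26.1 kips; R_n = 22.02 + 1·26.1 = 48.12 kips → 24.1 kips.
Block shear: A_gv = 1.078, A_nv = 0.7266, A_nt = 0.2109 in²; R_n = min(0.6F_uA_nv, 0.6F_yA_gv) + U_bs·F_u·A_nt = 35.52 kips → 17.8 kips.
Bolt shear governs: 13.4 kips.

13.4 kips (bolt shear governs)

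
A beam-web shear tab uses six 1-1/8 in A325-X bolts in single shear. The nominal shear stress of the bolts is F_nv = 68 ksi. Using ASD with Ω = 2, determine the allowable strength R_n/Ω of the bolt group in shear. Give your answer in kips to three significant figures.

203 kips

A_b = π × 1.125² / 4 = 0.994 in².
R_n = F_nv · A_b · n · n_s = 68 × 0.994 × 6 × 1 = 405.6 kips.
Allowable strength R_n/Ω = 405.6 / 2 = 203 kips.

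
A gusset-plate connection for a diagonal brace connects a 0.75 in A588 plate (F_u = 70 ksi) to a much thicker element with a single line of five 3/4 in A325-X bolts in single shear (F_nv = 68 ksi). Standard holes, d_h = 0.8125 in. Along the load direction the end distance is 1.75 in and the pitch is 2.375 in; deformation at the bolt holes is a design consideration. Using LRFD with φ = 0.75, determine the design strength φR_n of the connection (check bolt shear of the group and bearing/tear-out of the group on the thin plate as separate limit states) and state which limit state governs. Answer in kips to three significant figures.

113 kips (bolt shear governs)

Bolt shear: A_b = π·0.75²/4 = 0.4418 in²; R_n = 68 × 0.4418 × 5 × 1 = 150.2 kips → 0.75 × 150.2 = 113 kips.
Bearing (1.2 l_c t F_u ≤ 2.4 d t F_u): upper limit = 2.4·0.75·0.75·70 = 94.5 kips.
  Edge l_c = 1.75 − 0.8125/2 = 1.344 → r_n = 84.66 kips; interior l_c = 2.375 − 0.8125 = 1.562 → r_n = 94.5 kips.
  R_n,bearing = 1·84.66 + 4·94.5 = 462.7 kips → 0.75 × 462.7 = 347 kips.
Bolt shear governs: 113 kips.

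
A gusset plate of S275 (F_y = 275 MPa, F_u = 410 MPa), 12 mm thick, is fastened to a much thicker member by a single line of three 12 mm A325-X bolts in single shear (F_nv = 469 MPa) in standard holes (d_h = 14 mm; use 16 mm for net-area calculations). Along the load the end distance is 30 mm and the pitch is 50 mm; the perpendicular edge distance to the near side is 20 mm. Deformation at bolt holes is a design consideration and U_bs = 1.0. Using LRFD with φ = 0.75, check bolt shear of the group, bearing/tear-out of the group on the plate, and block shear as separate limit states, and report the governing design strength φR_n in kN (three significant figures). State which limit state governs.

119 kN (bolt shear governs)

Bolt shear: A_b = π·12²/4 = 113.1 mm²; R_n = 469 × 113.1 × 3 × 1 / 1000 = 159.1 kN → 0.75 × 159.1 = 119 kN.
Bearing: edge l_c = 23, r_n = 135.8 kN; interior l_c = 36, r_n = 141.7 kN; R_n = 135.8 + 2·141.7 = 419.2 kN → 314 kN.
Block shear: A_gv = 1560, A_nv = 1080, A_nt = 144 mm²; R_n = min(0.6F_uA_nv, 0.6F_yA_gv) + U_bs·F_u·A_nt = 316.4 kN → 237 kN.
Bolt shear governs: 119 kN.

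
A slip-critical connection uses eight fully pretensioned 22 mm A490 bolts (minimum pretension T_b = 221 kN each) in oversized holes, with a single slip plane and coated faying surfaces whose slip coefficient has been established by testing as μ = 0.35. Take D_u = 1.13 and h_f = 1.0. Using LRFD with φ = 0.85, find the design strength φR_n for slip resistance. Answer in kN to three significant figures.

R_n = μ · D_u · h_f · T_b · n_s · n_b = 0.35 × 1.13 × 1.0 × 221 × 1 × 8 = 699.2 kN.
Design strength φR_n = 0.85 × 699.2 = 594 kN.

594 kN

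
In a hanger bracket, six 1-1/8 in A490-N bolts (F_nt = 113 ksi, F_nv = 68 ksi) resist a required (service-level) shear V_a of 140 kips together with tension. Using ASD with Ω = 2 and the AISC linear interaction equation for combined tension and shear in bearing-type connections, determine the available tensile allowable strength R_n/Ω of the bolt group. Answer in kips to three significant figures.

A_b = π·1.125²/4 = 0.994 in²; f_rv = 140 / (6 × 0.994) = 23.47 ksi.
F'_nt = 1.3 F_nt − (Ω F_nt / F_nv) f_rv = 1.3·113 − (2·113/68)·23.47 = 68.88 ksi, capped at F_nt → F'_nt = 68.88 ksi.
R_n = F'_nt · A_b · n = 68.88 × 0.994 × 6 = 410.8 kips.
Allowable strength R_n/Ω = 410.8 / 2 = 205 kips.

205 kips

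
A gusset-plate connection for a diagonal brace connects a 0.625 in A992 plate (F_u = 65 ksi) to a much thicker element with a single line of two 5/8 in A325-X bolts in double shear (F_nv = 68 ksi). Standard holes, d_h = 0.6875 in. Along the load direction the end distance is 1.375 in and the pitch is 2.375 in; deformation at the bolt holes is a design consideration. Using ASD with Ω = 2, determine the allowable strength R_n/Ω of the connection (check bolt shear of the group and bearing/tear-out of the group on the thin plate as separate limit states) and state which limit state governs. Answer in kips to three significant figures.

41.7 kips (bolt shear governs)

Bolt shear: A_b = π·0.625²/4 = 0.3068 in²; R_n = 68 × 0.3068 × 2 × 2 = 83.45 kips → 83.45 / 2 = 41.7 kips.
Bearing (1.2 l_c t F_u ≤ 2.4 d t F_u): upper limit = 2.4·0.625·0.625·65 = 60.94 kips.
  Edge l_c = 1.375 − 0.6875/2 = 1.031 → r_n = 50.27 kips; interior l_c = 2.375 − 0.6875 = 1.688 → r_n = 60.94 kips.
  R_n,bearing = 1·50.27 + 1·60.94 = 111.2 kips → 111.2 / 2 = 55.6 kips.
Bolt shear governs: 41.7 kips.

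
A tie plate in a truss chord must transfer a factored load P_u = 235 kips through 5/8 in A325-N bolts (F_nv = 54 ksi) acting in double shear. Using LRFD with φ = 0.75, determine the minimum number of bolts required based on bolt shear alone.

A_b = π·0.625²/4 = 0.3068 in².
Per-bolt design strength φR_n = 0.75 × 54 × 0.3068 × 2 = 24.85 kips.
n ≥ 235 / 24.85 = 9.457 → use 10 bolts.

10 bolts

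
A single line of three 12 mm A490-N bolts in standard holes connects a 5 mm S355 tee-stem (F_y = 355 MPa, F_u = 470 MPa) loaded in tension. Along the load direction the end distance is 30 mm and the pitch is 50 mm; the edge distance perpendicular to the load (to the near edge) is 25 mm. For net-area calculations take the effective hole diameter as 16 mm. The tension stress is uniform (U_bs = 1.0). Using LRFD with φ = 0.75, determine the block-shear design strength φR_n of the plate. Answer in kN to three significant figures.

Shear plane L_v = 30 + 2·50 = 130 mm; A_gv = 130 × 5 = 650 mm².
A_nv = (130 − 2.5·16) × 5 = 450 mm².
A_nt = (25 − 0.5·16) × 5 = 85 mm².
0.6 F_u A_nv = 126.9 kN; 0.6 F_y A_gv = 138.5 kN → shear rupture governs the shear term.
R_n = 126.9 + 1.0 × 470 × 85 / 1000 = 166.9 kN.
Design strength φR_n = 0.75 × 166.9 = 125 kN.

125 kN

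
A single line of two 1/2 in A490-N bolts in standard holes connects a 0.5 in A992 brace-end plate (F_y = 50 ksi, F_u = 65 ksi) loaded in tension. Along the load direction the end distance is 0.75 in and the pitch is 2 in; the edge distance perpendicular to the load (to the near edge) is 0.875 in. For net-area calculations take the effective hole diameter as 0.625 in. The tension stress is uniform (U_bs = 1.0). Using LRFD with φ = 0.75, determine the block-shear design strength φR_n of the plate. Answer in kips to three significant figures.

Shear plane L_v = 0.75 + 1·2 = 2.75 in; A_gv = 2.75 × 0.5 = 1.375 in².
A_nv = (2.75 − 1.5·0.625) × 0.5 = 0.9062 in².
A_nt = (0.875 − 0.5·0.625) × 0.5 = 0.2812 in².
0.6 F_u A_nv = 35.34 kips; 0.6 F_y A_gv = 41.25 kips → shear rupture governs the shear term.
R_n = 35.34 + 1.0 × 65 × 0.2812 = 53.62 kips.
Design strength φR_n = 0.75 × 53.62 = 40.2 kips.

40.2 kips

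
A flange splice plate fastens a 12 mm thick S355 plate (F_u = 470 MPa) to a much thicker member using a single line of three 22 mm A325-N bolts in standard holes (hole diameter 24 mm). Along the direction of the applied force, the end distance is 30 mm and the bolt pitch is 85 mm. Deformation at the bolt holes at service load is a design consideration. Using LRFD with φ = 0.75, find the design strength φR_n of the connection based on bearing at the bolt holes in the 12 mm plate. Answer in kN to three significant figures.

Per bolt r_n = 1.2 l_c t F_u ≤ 2.4 d t F_u; upper limit = 2.4 × 22 × 12 × 470 / 1000 = 297.8 kN.
Edge bolt: l_c = 30 − 24/2 = 18 mm → 1.2 × 18 × 12 × 470 / 1000 = 121.8 → r_n = 121.8 kN.
Interior bolts: l_c = 85 − 24 = 61 mm → 1.2 × 61 × 12 × 470 / 1000 = 412.8 → r_n = 297.8 kN.
R_n = 1 × 121.8 + 2 × 297.8 = 717.4 kN.
Design strength φR_n = 0.75 × 717.4 = 538 kN.

538 kN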